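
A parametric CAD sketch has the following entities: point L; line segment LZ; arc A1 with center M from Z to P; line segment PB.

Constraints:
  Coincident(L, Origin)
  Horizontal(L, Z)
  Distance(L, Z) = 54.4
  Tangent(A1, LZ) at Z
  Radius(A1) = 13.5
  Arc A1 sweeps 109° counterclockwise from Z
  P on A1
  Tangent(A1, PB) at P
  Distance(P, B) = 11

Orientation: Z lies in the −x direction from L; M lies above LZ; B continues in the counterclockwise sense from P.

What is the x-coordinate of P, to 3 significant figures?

-41.6

L is at the origin; L and Z share the same y with |LZ| = 54.4 and Z on the −x side, so Z = (-54.4, 0.00). Tangency of A1 to LZ means the radius MZ is perpendicular to LZ, so M = Z + (0, 13.5) = (-54.4, 13.5). On A1, Z sits at bearing -90° from M; a 109° counterclockwise sweep puts P at bearing 19°, so P = M + 13.5·(cos 19°, sin 19°) = (-41.6, 17.9). So P.x = -41.6.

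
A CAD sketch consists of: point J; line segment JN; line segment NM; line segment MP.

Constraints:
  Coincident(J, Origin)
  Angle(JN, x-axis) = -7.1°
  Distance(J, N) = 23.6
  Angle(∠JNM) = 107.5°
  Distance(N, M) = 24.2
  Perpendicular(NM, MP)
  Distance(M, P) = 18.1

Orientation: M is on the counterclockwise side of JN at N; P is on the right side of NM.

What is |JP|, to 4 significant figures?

51.27

J is at the origin; JN runs at -7.1° with length 23.6, so N = 23.6·(cos -7.1°, sin -7.1°) = (23.42, -2.917). ∠JNM = 107.5°, so NM runs at -7.1° + (180° − 107.5°) = 65.40° from the x-axis; with |NM| = 24.2, M = N + 24.2·(cos 65.40°, sin 65.40°) = (33.49, 19.09). NM is perpendicular to MP; with |MP| = 18.1 on the right of NM, P = M + 18.1·(0.9092, -0.4163) = (49.95, 11.55). Then |JP| = |P − J| = 51.27.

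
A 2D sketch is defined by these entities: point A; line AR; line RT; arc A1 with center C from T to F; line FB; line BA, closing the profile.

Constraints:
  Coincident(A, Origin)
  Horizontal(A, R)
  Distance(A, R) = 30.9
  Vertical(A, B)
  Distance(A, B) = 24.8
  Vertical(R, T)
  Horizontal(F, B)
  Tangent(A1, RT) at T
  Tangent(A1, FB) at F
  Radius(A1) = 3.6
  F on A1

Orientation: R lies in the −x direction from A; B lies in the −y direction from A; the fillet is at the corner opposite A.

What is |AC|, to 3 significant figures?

34.6

A is at the origin; AR is horizontal with |AR| = 30.9 and R on the −x side, so R = (-30.9, 0.00). A and B share the same x with |AB| = 24.8 and B on the −y side, so B = (0.00, -24.8). The virtual corner opposite A is at (-30.9, -24.8). Tangency of A1 to RT means the radius CT is perpendicular to RT and since A1 is tangent to FB there, CF ⟂ FB, with radius 3.6, so the center C sits 3.6 in from both sides at C = (-27.3, -21.2). Then |AC| = |C − A| = 34.6.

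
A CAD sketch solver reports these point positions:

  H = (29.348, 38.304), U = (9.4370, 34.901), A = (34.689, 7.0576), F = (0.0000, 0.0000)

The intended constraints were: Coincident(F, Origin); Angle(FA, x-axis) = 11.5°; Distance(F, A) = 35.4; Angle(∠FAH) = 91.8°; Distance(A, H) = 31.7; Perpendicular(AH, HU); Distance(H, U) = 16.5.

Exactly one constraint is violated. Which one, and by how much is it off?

Distance(H, U) = 16.5 — off by 3.70.

F = (0.00, 0.00) ✓; FA at 11.50° ✓; |FA| = 35.40 ✓; ∠FAH = 91.80° ✓; |AH| = 31.70 ✓; ∠(AH, HU) = 90.00° ✓; |HU| = 20.20 ✗.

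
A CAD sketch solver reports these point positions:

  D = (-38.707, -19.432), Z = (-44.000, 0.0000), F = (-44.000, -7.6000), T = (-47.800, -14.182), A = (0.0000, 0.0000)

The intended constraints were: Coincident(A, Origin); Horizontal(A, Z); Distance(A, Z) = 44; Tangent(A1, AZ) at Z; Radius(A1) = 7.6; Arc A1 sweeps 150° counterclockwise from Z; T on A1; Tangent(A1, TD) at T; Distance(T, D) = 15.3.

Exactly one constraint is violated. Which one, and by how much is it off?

Distance(T, D) = 15.3 — off by 4.80.

A = (0.00, 0.00) ✓; A.y = 0.00, Z.y = 0.00 ✓; |AZ| = 44.00 ✓; ∠(FZ, ZA) = 90.00° ✓; |FZ| = 7.600 ✓; bearing(F→T) − bearing(F→Z) = 150.0° ✓; |FT| = 7.600 ✓; ∠(FT, TD) = 90.00° ✓; |TD| = 10.50 ✗.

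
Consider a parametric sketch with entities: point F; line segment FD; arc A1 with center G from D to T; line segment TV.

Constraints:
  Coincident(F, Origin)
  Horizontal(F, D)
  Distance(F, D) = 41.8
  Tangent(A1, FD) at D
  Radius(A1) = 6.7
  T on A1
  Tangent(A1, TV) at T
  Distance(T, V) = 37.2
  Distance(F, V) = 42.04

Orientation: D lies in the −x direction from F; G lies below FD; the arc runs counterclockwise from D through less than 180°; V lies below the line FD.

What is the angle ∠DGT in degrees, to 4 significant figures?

136.3°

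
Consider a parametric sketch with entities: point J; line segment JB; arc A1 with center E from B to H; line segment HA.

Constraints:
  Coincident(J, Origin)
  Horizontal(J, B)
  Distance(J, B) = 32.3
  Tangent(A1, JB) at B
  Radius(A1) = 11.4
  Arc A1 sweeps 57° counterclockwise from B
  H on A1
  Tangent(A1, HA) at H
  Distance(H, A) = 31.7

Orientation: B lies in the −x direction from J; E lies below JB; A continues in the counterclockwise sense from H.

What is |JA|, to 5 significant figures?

67.124

J is at the origin; JB is horizontal with |JB| = 32.3 and B on the −x side, so B = (-32.300, 0.0000). The tangent condition forces EB to be normal to JB, so E = B + (0, -11.4) = (-32.300, -11.400). On A1, B sits at bearing 90° from E; a 57° counterclockwise sweep puts H at bearing 147°, so H = E + 11.4·(cos 147°, sin 147°) = (-41.861, -5.1911). Tangency of A1 to HA means the radius EH is perpendicular to HA, so HA runs along (−sin 147°, cos 147°); with |HA| = 31.7, A = (-59.126, -31.777). Then |JA| = |A − J| = 67.124.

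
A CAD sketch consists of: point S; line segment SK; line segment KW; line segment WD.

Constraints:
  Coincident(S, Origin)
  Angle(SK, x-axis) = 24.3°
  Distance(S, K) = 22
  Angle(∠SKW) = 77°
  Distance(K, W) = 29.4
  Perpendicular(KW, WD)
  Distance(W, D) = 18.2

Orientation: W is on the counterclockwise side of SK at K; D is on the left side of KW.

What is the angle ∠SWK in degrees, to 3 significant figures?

41.2°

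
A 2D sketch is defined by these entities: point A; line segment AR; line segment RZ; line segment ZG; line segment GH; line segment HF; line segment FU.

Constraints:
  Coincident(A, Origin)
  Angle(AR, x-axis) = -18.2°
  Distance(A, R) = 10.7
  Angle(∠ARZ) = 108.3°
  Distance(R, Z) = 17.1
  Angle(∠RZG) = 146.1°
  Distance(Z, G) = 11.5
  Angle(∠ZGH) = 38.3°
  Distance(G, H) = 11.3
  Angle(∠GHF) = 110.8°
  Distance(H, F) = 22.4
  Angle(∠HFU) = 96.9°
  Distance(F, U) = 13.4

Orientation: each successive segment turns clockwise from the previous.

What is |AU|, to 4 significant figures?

36.59

∠GHF = 110.8° gives HF at 25.30° from the x-axis; with |HF| = 22.4, F = (23.16, -9.160). ∠HFU = 96.9° gives FU at -57.80° from the x-axis; with |FU| = 13.4, U = (30.30, -20.50). Then |AU| = |U − A| = 36.59.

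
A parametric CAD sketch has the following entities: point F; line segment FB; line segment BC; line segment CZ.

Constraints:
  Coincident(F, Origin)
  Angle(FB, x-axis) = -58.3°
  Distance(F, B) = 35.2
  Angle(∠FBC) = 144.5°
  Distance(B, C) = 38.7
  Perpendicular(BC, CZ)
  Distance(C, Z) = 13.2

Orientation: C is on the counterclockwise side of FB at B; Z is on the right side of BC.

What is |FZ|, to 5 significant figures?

75.290

F is at the origin; FB runs at -58.3° with length 35.2, so B = 35.2·(cos -58.3°, sin -58.3°) = (18.497, -29.949). ∠FBC = 144.5°, so BC runs at -58.3° + (180° − 144.5°) = -22.800° from the x-axis; with |BC| = 38.7, C = B + 38.7·(cos -22.800°, sin -22.800°) = (54.173, -44.945). BC is perpendicular to CZ; with |CZ| = 13.2 on the right of BC, Z = C + 13.2·(-0.38752, -0.92186) = (49.058, -57.114). Then |FZ| = |Z − F| = 75.290.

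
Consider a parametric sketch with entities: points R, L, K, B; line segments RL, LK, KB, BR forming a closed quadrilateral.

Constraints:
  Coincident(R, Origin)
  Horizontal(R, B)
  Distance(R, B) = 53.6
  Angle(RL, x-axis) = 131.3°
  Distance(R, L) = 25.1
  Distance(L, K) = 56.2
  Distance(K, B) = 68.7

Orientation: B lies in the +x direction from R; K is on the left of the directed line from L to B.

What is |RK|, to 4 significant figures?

64.12

Checks: |LK| = 56.20 ✓; |KB| = 68.70 ✓.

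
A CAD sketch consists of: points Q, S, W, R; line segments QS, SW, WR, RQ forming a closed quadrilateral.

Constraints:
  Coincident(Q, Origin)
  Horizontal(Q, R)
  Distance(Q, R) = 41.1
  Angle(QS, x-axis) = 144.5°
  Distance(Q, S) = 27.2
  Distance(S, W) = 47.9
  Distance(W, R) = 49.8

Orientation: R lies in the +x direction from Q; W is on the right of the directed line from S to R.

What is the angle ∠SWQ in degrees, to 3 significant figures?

28.1°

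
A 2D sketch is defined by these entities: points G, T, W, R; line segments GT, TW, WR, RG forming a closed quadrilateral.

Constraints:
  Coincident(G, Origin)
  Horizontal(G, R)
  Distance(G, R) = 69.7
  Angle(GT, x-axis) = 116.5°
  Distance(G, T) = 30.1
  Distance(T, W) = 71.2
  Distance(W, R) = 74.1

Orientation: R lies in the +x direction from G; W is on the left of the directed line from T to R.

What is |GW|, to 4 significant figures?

82.02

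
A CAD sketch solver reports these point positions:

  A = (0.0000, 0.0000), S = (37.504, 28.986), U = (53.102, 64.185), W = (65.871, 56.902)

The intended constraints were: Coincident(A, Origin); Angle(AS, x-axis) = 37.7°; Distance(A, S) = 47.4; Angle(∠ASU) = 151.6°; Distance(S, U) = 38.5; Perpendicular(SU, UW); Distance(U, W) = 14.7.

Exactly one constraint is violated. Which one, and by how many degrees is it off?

Perpendicular(SU, UW) — off by 5.80°.

A = (0.00, 0.00) ✓; AS at 37.70° ✓; |AS| = 47.40 ✓; ∠ASU = 151.6° ✓; |SU| = 38.50 ✓; ∠(SU, UW) = 95.80° ✗; |UW| = 14.70 ✓.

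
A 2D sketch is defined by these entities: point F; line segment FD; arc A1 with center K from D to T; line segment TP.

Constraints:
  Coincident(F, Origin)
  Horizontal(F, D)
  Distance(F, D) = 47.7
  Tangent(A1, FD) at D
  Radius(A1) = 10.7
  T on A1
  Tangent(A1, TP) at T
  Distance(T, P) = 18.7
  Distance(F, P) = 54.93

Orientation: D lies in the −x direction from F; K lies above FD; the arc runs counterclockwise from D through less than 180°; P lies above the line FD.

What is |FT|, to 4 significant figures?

40.49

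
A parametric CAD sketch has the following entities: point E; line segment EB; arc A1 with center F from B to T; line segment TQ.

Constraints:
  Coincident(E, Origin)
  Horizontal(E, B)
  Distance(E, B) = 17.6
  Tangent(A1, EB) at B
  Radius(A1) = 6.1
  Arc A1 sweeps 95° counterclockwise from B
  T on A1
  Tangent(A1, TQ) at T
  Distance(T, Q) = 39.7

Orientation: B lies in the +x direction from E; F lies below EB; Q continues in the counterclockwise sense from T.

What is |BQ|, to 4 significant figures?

46.25

E is at the origin; E and B share the same y with |EB| = 17.6 and B on the +x side, so B = (17.60, 0.000). The tangent condition forces FB to be normal to EB, so F = B + (0, -6.1) = (17.60, -6.100). On A1, B sits at bearing 90° from F; a 95° counterclockwise sweep puts T at bearing 185°, so T = F + 6.1·(cos 185°, sin 185°) = (11.52, -6.632). Tangency of A1 to TQ means the radius FT is perpendicular to TQ, so TQ runs along (−sin 185°, cos 185°); with |TQ| = 39.7, Q = (14.98, -46.18). Then |BQ| = |Q − B| = 46.25.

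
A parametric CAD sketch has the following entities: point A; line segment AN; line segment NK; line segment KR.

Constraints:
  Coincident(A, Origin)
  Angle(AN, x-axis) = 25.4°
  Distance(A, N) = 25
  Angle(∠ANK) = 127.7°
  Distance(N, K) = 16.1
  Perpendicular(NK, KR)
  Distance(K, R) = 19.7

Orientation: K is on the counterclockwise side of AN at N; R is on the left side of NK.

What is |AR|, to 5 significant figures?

31.388

∠ANK = 127.7°, so NK runs at 25.4° + (180° − 127.7°) = 77.700° from the x-axis; with |NK| = 16.1, K = N + 16.1·(cos 77.700°, sin 77.700°) = (26.013, 26.454). NK is perpendicular to KR; with |KR| = 19.7 on the left of NK, R = K + 19.7·(-0.97705, 0.21303) = (6.7654, 30.651). Then |AR| = |R − A| = 31.388.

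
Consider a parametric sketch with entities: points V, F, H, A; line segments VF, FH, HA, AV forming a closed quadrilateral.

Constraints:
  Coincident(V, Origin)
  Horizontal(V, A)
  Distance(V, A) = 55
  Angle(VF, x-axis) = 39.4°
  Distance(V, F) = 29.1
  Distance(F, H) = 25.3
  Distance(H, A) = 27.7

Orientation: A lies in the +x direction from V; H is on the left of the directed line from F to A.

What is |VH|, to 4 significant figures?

53.48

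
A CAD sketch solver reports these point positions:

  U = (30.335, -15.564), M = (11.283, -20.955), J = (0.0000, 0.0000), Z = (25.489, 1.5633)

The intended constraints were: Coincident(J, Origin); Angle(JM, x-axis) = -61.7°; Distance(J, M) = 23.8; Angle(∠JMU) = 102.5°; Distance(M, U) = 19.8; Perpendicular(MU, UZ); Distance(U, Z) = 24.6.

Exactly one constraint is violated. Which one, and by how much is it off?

Distance(U, Z) = 24.6 — off by 6.80.

J = (0.00, 0.00) ✓; JM at -61.70° ✓; |JM| = 23.80 ✓; ∠JMU = 102.5° ✓; |MU| = 19.80 ✓; ∠(MU, UZ) = 90.00° ✓; |UZ| = 17.80 ✗.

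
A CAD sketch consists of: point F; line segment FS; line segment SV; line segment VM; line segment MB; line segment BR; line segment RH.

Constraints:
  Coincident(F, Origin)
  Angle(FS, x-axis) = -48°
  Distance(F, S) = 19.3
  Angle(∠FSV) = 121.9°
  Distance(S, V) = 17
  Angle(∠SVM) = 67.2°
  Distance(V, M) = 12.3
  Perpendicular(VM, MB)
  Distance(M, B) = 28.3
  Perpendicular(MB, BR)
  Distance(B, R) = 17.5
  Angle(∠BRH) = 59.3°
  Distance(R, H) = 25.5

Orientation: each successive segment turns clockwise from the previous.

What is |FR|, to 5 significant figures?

32.297

F is at the origin; FS runs at -48.0° with length 19.3, so S = (12.914, -14.343). ∠FSV = 121.9° gives SV at -106.10° from the x-axis; with |SV| = 17.0, V = (8.1999, -30.676). ∠SVM = 67.2° gives VM at 141.10° from the x-axis; with |VM| = 12.3, M = (-1.3725, -22.952). VM ⟂ MB, so MB runs at 51.100°; with |MB| = 28.3, B = (16.399, -0.92771). MB ⟂ BR, so BR runs at -38.900°; with |BR| = 17.5, R = (30.018, -11.917). Then |FR| = |R − F| = 32.297.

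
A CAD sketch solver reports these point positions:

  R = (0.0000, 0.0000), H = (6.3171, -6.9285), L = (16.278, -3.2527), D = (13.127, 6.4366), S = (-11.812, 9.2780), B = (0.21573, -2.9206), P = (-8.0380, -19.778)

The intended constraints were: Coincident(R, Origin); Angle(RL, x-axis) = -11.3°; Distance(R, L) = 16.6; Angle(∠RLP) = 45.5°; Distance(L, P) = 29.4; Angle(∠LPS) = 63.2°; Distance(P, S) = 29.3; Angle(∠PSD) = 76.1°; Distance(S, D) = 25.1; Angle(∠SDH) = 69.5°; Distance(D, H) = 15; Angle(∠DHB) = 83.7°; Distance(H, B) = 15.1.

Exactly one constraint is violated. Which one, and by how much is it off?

Distance(H, B) = 15.1 — off by 7.80.

R = (0.00, 0.00) ✓; RL at -11.30° ✓; |RL| = 16.60 ✓; ∠RLP = 45.50° ✓; |LP| = 29.40 ✓; ∠LPS = 63.20° ✓; |PS| = 29.30 ✓; ∠PSD = 76.10° ✓; |SD| = 25.10 ✓; ∠SDH = 69.50° ✓; |DH| = 15.00 ✓; ∠DHB = 83.70° ✓; |HB| = 7.300 ✗.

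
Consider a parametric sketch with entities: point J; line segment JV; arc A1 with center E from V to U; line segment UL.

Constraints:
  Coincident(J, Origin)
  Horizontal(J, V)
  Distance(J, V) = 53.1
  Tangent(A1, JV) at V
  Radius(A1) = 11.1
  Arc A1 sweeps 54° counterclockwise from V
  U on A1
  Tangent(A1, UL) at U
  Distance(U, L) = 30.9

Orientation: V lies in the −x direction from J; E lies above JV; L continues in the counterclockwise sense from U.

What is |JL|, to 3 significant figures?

39.3

J is at the origin; JV is horizontal with |JV| = 53.1 and V on the −x side, so V = (-53.1, 0.00). A1 meets JV tangentially, so EV is at right angles to JV, so E = V + (0, 11.1) = (-53.1, 11.1). On A1, V sits at bearing -90° from E; a 54° counterclockwise sweep puts U at bearing -36°, so U = E + 11.1·(cos -36°, sin -36°) = (-44.1, 4.58). Since A1 is tangent to UL there, EU ⟂ UL, so UL runs along (−sin -36°, cos -36°); with |UL| = 30.9, L = (-26.0, 29.6). Then |JL| = |L − J| = 39.3.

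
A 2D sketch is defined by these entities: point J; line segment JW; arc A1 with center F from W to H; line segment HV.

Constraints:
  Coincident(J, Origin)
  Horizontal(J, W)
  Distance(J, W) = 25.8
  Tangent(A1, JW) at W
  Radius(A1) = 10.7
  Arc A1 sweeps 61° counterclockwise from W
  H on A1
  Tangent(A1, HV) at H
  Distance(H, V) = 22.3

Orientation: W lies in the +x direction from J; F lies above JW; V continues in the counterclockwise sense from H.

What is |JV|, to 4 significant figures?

52.34

J is at the origin; J and W share the same y with |JW| = 25.8 and W on the +x side, so W = (25.80, 0.000). The tangent condition forces FW to be normal to JW, so F = W + (0, 10.7) = (25.80, 10.70). On A1, W sits at bearing -90° from F; a 61° counterclockwise sweep puts H at bearing -29°, so H = F + 10.7·(cos -29°, sin -29°) = (35.16, 5.513). A1 meets HV tangentially, so FH is at right angles to HV, so HV runs along (−sin -29°, cos -29°); with |HV| = 22.3, V = (45.97, 25.02). Then |JV| = |V − J| = 52.34.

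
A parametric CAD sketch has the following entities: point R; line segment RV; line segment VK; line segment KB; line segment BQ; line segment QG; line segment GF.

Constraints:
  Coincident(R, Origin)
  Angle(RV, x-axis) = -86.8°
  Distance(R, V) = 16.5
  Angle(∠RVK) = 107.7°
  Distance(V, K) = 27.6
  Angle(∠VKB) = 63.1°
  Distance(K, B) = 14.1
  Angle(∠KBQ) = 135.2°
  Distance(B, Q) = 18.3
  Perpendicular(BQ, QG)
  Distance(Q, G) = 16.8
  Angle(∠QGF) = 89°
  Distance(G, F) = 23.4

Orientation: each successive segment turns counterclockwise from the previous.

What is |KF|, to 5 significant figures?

8.1103

R is at the origin; RV runs at -86.8° with length 16.5, so V = (0.92105, -16.474). ∠RVK = 107.7° gives VK at -14.500° from the x-axis; with |VK| = 27.6, K = (27.642, -23.385). ∠VKB = 63.1° gives KB at 102.40° from the x-axis; with |KB| = 14.1, B = (24.614, -9.6137). ∠KBQ = 135.2° gives BQ at 147.20° from the x-axis; with |BQ| = 18.3, Q = (9.2318, 0.29958). The perpendicularity gives QG at right angles to BQ, so QG runs at -122.80°; with |QG| = 16.8, G = (0.13109, -13.822). ∠QGF = 89.0° gives GF at -31.800° from the x-axis; with |GF| = 23.4, F = (20.019, -26.153). Then |KF| = |F − K| = 8.1103.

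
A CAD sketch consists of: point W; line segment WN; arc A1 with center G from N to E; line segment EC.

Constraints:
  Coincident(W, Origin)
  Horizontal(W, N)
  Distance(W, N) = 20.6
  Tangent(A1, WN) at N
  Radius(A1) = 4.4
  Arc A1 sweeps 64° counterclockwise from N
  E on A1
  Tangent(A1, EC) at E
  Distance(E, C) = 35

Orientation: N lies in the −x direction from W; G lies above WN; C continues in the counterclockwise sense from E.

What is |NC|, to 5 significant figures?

39.033

W is at the origin; WN is horizontal with |WN| = 20.6 and N on the −x side, so N = (-20.600, 0.0000). A1 meets WN tangentially, so GN is at right angles to WN, so G = N + (0, 4.4) = (-20.600, 4.4000). On A1, N sits at bearing -90° from G; a 64° counterclockwise sweep puts E at bearing -26°, so E = G + 4.4·(cos -26°, sin -26°) = (-16.645, 2.4712). Tangency of A1 to EC means the radius GE is perpendicular to EC, so EC runs along (−sin -26°, cos -26°); with |EC| = 35.0, C = (-1.3023, 33.929). Then |NC| = |C − N| = 39.033.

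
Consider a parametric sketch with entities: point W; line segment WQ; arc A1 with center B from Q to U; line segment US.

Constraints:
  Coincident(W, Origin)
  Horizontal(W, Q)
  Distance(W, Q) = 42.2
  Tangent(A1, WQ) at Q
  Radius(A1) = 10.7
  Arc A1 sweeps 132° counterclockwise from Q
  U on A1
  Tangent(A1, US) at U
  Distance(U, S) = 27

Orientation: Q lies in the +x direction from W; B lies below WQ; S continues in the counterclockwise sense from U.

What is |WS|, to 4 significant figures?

64.62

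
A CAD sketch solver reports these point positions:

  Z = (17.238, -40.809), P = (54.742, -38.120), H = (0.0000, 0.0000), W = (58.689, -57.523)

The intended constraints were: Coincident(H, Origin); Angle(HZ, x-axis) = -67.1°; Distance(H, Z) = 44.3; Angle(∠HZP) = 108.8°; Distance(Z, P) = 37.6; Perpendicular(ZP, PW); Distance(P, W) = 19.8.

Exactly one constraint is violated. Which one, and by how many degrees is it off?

Perpendicular(ZP, PW) — off by 7.40°.

H = (0.00, 0.00) ✓; HZ at -67.10° ✓; |HZ| = 44.30 ✓; ∠HZP = 108.8° ✓; |ZP| = 37.60 ✓; ∠(ZP, PW) = 82.60° ✗; |PW| = 19.80 ✓.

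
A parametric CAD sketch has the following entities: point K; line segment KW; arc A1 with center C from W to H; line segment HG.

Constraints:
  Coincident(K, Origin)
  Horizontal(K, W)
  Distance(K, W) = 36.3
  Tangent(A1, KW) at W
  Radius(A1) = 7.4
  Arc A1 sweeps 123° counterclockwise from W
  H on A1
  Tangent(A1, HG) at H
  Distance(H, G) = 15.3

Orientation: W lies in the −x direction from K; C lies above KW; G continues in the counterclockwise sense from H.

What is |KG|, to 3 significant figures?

45.4

K is at the origin; KW is horizontal with |KW| = 36.3 and W on the −x side, so W = (-36.3, 0.00). Tangency of A1 to KW means the radius CW is perpendicular to KW, so C = W + (0, 7.4) = (-36.3, 7.40). On A1, W sits at bearing -90° from C; a 123° counterclockwise sweep puts H at bearing 33°, so H = C + 7.4·(cos 33°, sin 33°) = (-30.1, 11.4). Since A1 is tangent to HG there, CH ⟂ HG, so HG runs along (−sin 33°, cos 33°); with |HG| = 15.3, G = (-38.4, 24.3). Then |KG| = |G − K| = 45.4.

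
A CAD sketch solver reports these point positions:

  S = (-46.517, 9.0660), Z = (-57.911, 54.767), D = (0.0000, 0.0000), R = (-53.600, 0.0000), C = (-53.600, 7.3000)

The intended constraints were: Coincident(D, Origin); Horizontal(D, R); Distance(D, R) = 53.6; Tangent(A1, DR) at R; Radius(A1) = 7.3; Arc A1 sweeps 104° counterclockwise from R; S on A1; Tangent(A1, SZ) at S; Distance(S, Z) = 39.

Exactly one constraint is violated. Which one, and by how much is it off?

Distance(S, Z) = 39 — off by 8.10.

D = (0.00, 0.00) ✓; D.y = 0.00, R.y = 0.00 ✓; |DR| = 53.60 ✓; ∠(CR, RD) = 90.00° ✓; |CR| = 7.300 ✓; bearing(C→S) − bearing(C→R) = 104.0° ✓; |CS| = 7.300 ✓; ∠(CS, SZ) = 90.00° ✓; |SZ| = 47.10 ✗.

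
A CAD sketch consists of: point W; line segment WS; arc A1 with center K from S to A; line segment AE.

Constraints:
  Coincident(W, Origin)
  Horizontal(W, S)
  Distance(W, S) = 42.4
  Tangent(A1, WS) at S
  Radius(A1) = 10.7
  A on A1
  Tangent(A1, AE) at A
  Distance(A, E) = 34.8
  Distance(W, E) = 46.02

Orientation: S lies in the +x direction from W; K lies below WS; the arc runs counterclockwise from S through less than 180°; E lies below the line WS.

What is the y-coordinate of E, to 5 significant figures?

-40.612

W is at the origin; W and S share the same y with |WS| = 42.4 and S on the +x side, so S = (42.400, 0.0000). Since A1 is tangent to WS there, KS ⟂ WS, so K = S + (0, -10.7) = (42.400, -10.700). Since KA ⟂ AE (tangency), |KE| = √(10.7² + 34.8²) = 36.408 regardless of where A sits on A1. So E lies on both circle(W, 46.02) and circle(K, 36.408); the below-WS intersection is E = (21.645, -40.612). A is the foot of the tangent from E: A = (32.205, -7.4531).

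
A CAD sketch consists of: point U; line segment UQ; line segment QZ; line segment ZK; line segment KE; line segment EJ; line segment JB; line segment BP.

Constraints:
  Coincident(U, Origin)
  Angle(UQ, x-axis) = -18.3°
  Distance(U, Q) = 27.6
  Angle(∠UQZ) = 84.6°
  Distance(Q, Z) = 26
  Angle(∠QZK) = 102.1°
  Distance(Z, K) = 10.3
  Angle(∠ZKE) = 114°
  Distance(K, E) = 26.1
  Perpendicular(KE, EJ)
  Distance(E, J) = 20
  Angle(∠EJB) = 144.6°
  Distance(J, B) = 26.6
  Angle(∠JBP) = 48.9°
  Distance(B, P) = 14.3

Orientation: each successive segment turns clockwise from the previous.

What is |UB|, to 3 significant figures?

45.4

U is at the origin; UQ runs at -18.3° with length 27.6, so Q = (26.2, -8.67). ∠UQZ = 84.6° gives QZ at -114° from the x-axis; with |QZ| = 26.0, Z = (15.8, -32.5). ∠QZK = 102.1° gives ZK at 168° from the x-axis; with |ZK| = 10.3, K = (5.66, -30.4). ∠ZKE = 114.0° gives KE at 102° from the x-axis; with |KE| = 26.1, E = (0.0593, -4.91). The perpendicularity gives EJ at right angles to KE, so EJ runs at 12.4°; with |EJ| = 20.0, J = (19.6, -0.616). ∠EJB = 144.6° gives JB at -23.0° from the x-axis; with |JB| = 26.6, B = (44.1, -11.0). Then |UB| = |B − U| = 45.4.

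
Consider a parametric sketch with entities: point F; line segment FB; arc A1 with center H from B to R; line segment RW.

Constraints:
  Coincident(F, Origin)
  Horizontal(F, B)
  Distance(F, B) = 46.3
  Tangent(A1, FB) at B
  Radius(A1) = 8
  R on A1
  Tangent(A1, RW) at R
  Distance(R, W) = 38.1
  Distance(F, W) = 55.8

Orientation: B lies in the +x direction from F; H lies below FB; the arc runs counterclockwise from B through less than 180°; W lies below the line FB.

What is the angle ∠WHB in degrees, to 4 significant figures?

160.6°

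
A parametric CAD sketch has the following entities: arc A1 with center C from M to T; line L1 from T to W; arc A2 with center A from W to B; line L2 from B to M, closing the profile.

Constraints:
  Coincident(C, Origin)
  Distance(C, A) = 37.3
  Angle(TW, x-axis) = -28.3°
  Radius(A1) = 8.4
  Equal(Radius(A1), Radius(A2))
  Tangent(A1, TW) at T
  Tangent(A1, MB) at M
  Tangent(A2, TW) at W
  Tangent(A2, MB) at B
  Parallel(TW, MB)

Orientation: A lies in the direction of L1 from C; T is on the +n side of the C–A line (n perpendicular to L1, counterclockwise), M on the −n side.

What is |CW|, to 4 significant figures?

38.23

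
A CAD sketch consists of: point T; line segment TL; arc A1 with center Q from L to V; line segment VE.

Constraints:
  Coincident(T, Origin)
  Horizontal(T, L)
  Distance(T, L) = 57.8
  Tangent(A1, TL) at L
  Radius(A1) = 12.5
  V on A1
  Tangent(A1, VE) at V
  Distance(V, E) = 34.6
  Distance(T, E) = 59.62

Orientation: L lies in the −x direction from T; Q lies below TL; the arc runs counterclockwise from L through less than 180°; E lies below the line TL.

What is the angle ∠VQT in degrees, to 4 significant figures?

142.8°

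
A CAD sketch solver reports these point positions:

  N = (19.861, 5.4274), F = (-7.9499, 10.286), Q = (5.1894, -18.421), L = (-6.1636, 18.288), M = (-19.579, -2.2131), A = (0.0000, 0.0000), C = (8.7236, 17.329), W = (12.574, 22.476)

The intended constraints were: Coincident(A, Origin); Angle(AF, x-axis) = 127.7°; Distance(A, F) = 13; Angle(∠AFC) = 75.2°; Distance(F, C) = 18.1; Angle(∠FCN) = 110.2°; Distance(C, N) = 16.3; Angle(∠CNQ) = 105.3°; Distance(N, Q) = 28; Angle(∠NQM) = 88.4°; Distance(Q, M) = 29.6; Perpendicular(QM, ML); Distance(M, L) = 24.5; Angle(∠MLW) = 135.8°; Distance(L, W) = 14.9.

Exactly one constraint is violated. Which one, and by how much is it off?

Distance(L, W) = 14.9 — off by 4.30.

A = (0.00, 0.00) ✓; AF at 127.7° ✓; |AF| = 13.00 ✓; ∠AFC = 75.20° ✓; |FC| = 18.10 ✓; ∠FCN = 110.2° ✓; |CN| = 16.30 ✓; ∠CNQ = 105.3° ✓; |NQ| = 28.00 ✓; ∠NQM = 88.40° ✓; |QM| = 29.60 ✓; ∠(QM, ML) = 90.00° ✓; |ML| = 24.50 ✓; ∠MLW = 135.8° ✓; |LW| = 19.20 ✗.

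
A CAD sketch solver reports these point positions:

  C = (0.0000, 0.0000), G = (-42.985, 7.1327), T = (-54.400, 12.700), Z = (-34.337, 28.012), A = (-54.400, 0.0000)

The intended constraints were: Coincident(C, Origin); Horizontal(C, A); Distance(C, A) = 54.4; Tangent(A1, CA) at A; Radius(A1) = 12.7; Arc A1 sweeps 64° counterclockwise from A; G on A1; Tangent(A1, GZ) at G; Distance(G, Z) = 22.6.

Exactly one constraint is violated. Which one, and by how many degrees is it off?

Tangent(A1, GZ) at G — off by 3.50°.

C = (0.00, 0.00) ✓; C.y = 0.00, A.y = 0.00 ✓; |CA| = 54.40 ✓; ∠(TA, AC) = 90.00° ✓; |TA| = 12.70 ✓; bearing(T→G) − bearing(T→A) = 64.00° ✓; |TG| = 12.70 ✓; ∠(TG, GZ) = 86.50° ✗; |GZ| = 22.60 ✓.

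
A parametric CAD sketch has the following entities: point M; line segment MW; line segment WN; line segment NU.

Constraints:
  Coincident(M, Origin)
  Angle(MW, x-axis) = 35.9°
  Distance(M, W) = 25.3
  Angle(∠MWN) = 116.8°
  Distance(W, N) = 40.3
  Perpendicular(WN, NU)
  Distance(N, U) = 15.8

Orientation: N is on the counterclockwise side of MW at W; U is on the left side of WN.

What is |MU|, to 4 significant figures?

52.15

M is at the origin; MW runs at 35.9° with length 25.3, so W = 25.3·(cos 35.9°, sin 35.9°) = (20.49, 14.84). ∠MWN = 116.8°, so WN runs at 35.9° + (180° − 116.8°) = 99.10° from the x-axis; with |WN| = 40.3, N = W + 40.3·(cos 99.10°, sin 99.10°) = (14.12, 54.63). The perpendicularity gives NU at right angles to WN; with |NU| = 15.8 on the left of WN, U = N + 15.8·(-0.9874, -0.1582) = (-1.481, 52.13). Then |MU| = |U − M| = 52.15.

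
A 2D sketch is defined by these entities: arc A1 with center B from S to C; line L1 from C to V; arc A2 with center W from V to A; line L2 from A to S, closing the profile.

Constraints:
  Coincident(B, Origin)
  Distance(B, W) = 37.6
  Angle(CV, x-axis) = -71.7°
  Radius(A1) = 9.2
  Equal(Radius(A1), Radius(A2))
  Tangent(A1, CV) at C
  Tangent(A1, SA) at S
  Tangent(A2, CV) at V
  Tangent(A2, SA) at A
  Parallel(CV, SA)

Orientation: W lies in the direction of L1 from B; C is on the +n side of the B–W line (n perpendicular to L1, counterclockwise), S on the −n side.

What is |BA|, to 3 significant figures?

38.7

Tangency of A1 to both parallel lines with radius 9.2 puts C and S at B ± 9.2·n: C = (8.73, 2.89), S = (-8.73, -2.89). Equal radii place V and A the same way about W: V = W + 9.2·n = (20.5, -32.8), A = W − 9.2·n = (3.07, -38.6). Then |BA| = |A − B| = 38.7.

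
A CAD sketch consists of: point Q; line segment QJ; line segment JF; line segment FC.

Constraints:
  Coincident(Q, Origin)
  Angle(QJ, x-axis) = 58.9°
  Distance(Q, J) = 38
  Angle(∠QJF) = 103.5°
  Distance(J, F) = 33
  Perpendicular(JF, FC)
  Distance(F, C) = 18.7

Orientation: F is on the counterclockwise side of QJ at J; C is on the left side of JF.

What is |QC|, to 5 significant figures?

45.675

∠QJF = 103.5°, so JF runs at 58.9° + (180° − 103.5°) = 135.40° from the x-axis; with |JF| = 33.0, F = J + 33.0·(cos 135.40°, sin 135.40°) = (-3.8686, 55.709). JF is perpendicular to FC; with |FC| = 18.7 on the left of JF, C = F + 18.7·(-0.70215, -0.71203) = (-16.999, 42.394). Then |QC| = |C − Q| = 45.675.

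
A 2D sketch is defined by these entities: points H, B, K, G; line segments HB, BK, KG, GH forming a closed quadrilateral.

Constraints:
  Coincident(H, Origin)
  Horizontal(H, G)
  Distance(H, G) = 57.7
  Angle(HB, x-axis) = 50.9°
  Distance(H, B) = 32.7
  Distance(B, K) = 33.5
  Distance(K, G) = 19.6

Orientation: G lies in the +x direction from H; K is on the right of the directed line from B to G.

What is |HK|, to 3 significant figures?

38.5

H is at the origin; HG is horizontal with |HG| = 57.7 and G in +x, so G = (57.7, 0). HB runs at 50.9° with |HB| = 32.7, so B = (20.6, 25.4). K is determined by |BK| = 33.5 and |KG| = 19.6 together: it lies at the intersection of circle(B, 33.5) and circle(G, 19.6). With |BG| = 44.9, the foot of the radical line on BG is 30.7 from B and the perpendicular offset is √(33.5² − 30.7²) = 13.5. Taking the right-of-BG solution: K = (38.3, -3.06).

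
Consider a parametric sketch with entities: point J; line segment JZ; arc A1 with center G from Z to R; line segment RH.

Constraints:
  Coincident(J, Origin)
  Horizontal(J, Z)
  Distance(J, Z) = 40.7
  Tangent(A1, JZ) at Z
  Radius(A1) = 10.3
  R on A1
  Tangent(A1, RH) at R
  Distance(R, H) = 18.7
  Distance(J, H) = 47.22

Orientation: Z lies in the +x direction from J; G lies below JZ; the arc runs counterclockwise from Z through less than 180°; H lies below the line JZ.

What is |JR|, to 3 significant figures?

33.4

Checks: J.y = 0.00, Z.y = 0.00 ✓; |GZ| = 10.30 ✓; |GR| = 10.30 ✓; ∠(GR, RH) = 90.00° ✓; |RH| = 18.70 ✓; |JH| = 47.22 ✓.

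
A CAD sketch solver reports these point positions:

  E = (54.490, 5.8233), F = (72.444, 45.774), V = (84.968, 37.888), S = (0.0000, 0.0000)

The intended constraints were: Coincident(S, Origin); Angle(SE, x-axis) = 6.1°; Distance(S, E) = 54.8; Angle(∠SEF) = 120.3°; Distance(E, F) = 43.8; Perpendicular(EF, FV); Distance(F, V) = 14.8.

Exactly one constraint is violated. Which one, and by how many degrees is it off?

Perpendicular(EF, FV) — off by 8.00°.

S = (0.00, 0.00) ✓; SE at 6.100° ✓; |SE| = 54.80 ✓; ∠SEF = 120.3° ✓; |EF| = 43.80 ✓; ∠(EF, FV) = 98.00° ✗; |FV| = 14.80 ✓.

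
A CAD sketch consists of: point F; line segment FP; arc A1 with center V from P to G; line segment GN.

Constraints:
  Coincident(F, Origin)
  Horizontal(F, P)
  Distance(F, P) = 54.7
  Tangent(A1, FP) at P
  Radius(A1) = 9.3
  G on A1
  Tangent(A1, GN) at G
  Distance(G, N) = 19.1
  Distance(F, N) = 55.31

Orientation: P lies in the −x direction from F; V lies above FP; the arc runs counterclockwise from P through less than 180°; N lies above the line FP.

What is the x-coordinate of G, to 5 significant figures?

-45.433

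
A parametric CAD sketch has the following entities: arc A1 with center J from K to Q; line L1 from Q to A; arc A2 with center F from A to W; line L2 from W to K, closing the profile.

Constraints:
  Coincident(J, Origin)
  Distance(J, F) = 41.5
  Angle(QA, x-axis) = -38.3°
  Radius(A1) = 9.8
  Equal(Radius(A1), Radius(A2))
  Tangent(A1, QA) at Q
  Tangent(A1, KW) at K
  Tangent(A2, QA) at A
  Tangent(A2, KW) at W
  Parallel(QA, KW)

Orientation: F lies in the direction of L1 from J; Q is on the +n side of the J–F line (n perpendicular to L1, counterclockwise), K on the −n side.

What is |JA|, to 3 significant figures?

42.6

Tangency of A1 to both parallel lines with radius 9.8 puts Q and K at J ± 9.8·n: Q = (6.07, 7.69), K = (-6.07, -7.69). Equal radii place A and W the same way about F: A = F + 9.8·n = (38.6, -18.0), W = F − 9.8·n = (26.5, -33.4). Then |JA| = |A − J| = 42.6.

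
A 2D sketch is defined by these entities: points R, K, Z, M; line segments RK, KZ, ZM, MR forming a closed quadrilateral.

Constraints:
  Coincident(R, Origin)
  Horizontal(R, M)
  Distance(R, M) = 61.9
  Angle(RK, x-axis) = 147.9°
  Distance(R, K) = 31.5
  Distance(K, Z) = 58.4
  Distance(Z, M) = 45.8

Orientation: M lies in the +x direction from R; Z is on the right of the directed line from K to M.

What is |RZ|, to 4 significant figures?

27.15

R is at the origin; R and M share the same y with |RM| = 61.9 and M in +x, so M = (61.9, 0). RK runs at 147.9° with |RK| = 31.5, so K = (-26.68, 16.74). Z is determined by |KZ| = 58.4 and |ZM| = 45.8 together: it lies at the intersection of circle(K, 58.4) and circle(M, 45.8). With |KM| = 90.15, the foot of the radical line on KM is 52.36 from K and the perpendicular offset is √(58.4² − 52.36²) = 25.87. Taking the right-of-KM solution: Z = (19.96, -18.40).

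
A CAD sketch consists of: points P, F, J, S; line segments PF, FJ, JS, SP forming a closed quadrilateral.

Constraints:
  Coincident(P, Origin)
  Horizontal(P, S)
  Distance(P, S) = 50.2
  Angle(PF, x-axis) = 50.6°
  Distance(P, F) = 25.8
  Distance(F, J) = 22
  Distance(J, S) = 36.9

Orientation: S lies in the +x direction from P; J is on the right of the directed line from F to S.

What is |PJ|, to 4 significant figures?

13.47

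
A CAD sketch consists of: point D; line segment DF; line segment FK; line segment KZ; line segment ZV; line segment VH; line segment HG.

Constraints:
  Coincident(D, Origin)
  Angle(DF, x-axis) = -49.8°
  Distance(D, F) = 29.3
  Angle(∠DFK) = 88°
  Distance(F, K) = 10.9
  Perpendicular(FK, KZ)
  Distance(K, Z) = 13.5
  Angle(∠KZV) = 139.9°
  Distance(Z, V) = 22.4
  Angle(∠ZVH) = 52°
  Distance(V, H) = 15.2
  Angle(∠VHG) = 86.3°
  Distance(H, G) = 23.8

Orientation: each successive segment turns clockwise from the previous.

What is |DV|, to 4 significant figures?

4.748

D is at the origin; DF runs at -49.8° with length 29.3, so F = (18.91, -22.38). ∠DFK = 88.0° gives FK at -141.8° from the x-axis; with |FK| = 10.9, K = (10.35, -29.12). The perpendicularity gives KZ at right angles to FK, so KZ runs at 128.2°; with |KZ| = 13.5, Z = (1.998, -18.51). ∠KZV = 139.9° gives ZV at 88.10° from the x-axis; with |ZV| = 22.4, V = (2.740, 3.877). Then |DV| = |V − D| = 4.748.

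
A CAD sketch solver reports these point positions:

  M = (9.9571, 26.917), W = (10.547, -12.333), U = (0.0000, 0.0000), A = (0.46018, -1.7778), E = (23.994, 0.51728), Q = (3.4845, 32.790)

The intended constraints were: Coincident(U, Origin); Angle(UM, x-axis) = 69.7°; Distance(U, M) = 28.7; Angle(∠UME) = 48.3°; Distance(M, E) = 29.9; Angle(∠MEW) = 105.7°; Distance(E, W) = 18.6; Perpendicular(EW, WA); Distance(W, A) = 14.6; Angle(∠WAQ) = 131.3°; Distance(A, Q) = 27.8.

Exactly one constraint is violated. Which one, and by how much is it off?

Distance(A, Q) = 27.8 — off by 6.90.

U = (0.00, 0.00) ✓; UM at 69.70° ✓; |UM| = 28.70 ✓; ∠UME = 48.30° ✓; |ME| = 29.90 ✓; ∠MEW = 105.7° ✓; |EW| = 18.60 ✓; ∠(EW, WA) = 90.00° ✓; |WA| = 14.60 ✓; ∠WAQ = 131.3° ✓; |AQ| = 34.70 ✗.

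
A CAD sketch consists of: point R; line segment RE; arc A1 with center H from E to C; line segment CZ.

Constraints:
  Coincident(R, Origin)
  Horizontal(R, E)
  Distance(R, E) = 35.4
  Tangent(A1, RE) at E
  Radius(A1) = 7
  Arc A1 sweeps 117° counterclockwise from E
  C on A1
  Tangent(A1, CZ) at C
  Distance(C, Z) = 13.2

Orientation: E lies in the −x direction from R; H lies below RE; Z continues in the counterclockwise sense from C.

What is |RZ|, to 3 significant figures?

41.9

R is at the origin; R and E share the same y with |RE| = 35.4 and E on the −x side, so E = (-35.4, 0.00). A1 meets RE tangentially, so HE is at right angles to RE, so H = E + (0, -7) = (-35.4, -7.00). On A1, E sits at bearing 90° from H; a 117° counterclockwise sweep puts C at bearing 207°, so C = H + 7.0·(cos 207°, sin 207°) = (-41.6, -10.2). A1 meets CZ tangentially, so HC is at right angles to CZ, so CZ runs along (−sin 207°, cos 207°); with |CZ| = 13.2, Z = (-35.6, -21.9). Then |RZ| = |Z − R| = 41.9.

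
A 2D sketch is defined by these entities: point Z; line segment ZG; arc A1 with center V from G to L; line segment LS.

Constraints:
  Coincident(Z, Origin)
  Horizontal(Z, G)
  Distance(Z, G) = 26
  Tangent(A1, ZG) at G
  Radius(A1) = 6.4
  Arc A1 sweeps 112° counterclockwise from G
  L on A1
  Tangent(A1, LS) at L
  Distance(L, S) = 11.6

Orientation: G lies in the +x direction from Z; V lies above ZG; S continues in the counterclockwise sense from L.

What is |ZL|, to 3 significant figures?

33.1

A1 meets ZG tangentially, so VG is at right angles to ZG, so V = G + (0, 6.4) = (26.0, 6.40). On A1, G sits at bearing -90° from V; a 112° counterclockwise sweep puts L at bearing 22°, so L = V + 6.4·(cos 22°, sin 22°) = (31.9, 8.80). Then |ZL| = |L − Z| = 33.1.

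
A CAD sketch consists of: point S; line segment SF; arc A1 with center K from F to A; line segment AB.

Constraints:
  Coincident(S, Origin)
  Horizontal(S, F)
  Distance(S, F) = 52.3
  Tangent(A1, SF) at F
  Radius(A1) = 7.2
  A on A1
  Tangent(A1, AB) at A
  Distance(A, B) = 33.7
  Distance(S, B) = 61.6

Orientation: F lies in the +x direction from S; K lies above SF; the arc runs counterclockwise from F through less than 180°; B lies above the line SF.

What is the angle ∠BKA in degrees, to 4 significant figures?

77.94°

Checks: ∠(KF, FS) = 90.00° ✓; |KF| = 7.200 ✓; |KA| = 7.200 ✓; ∠(KA, AB) = 90.00° ✓; |AB| = 33.70 ✓; |SB| = 61.60 ✓.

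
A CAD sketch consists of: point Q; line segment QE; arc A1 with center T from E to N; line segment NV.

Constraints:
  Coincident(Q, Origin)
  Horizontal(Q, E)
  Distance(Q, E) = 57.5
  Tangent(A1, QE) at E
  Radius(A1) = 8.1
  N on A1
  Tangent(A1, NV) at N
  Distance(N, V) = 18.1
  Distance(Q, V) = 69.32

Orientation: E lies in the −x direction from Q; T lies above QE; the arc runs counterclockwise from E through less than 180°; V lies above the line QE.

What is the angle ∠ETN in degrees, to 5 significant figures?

132.94°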